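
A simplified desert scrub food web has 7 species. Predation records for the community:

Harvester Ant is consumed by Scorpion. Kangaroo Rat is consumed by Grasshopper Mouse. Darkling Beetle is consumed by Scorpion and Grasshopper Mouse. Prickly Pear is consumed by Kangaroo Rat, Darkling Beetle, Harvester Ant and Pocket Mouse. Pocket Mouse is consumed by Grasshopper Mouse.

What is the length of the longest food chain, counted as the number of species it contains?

One longest chain: Prickly Pear → Darkling Beetle → Grasshopper Mouse.
It has 3 species and 2 links.

3 species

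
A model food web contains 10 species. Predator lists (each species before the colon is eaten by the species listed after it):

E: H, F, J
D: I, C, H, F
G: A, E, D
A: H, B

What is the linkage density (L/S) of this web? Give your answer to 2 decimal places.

L/S = 1.20

There are L = 12 links among S = 10 species.
L/S = 12/10 = 1.2000 ≈ 1.20.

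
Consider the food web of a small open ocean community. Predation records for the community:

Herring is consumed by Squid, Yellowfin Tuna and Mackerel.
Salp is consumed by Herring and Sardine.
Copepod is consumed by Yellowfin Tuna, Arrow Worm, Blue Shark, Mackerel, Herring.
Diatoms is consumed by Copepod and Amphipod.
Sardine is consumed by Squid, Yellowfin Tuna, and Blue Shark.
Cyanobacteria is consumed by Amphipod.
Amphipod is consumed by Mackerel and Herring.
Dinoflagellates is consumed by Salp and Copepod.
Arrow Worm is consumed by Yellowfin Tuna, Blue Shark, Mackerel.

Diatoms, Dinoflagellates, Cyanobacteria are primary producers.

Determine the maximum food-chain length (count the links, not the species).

3 links

One longest chain: Dinoflagellates → Salp → Herring → Yellowfin Tuna.
It has 4 species and 3 links.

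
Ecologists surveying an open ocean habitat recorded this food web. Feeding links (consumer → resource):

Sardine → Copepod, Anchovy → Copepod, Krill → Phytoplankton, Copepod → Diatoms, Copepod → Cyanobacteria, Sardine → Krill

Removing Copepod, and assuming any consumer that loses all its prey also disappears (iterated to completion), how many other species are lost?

1

Remove Copepod.
Round 1: Anchovy (all prey gone) → extinct.
No further losses. Total secondary extinctions: 1.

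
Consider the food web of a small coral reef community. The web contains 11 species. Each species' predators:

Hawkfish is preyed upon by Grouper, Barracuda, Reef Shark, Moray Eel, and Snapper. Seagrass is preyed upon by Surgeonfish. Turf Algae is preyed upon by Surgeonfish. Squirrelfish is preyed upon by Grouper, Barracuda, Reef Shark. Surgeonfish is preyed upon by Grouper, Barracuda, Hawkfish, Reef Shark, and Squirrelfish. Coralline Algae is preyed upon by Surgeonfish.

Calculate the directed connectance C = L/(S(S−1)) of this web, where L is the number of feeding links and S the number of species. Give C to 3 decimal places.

The web has S = 11 species and L = 16 feeding links.
C = L / (S(S−1)) = 16 / 110 = 0.1455 ≈ 0.145.

C = 0.145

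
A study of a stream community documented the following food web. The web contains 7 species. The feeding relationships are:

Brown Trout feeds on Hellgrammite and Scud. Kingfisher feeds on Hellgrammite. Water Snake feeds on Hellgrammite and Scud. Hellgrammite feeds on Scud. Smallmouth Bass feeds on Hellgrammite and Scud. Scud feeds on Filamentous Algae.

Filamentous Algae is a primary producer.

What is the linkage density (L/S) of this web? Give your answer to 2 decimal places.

L/S = 1.29

There are L = 9 links among S = 7 species.
L/S = 9/7 = 1.2857 ≈ 1.29.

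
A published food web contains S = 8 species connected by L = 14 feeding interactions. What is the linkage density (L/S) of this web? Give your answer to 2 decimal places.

There are L = 14 links among S = 8 species.
L/S = 14/8 = 1.7500 ≈ 1.75.

L/S = 1.75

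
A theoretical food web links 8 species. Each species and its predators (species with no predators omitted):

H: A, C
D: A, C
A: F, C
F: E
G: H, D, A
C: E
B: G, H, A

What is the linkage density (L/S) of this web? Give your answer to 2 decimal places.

L/S = 1.75

There are L = 14 links among S = 8 species.
L/S = 14/8 = 1.7500 ≈ 1.75.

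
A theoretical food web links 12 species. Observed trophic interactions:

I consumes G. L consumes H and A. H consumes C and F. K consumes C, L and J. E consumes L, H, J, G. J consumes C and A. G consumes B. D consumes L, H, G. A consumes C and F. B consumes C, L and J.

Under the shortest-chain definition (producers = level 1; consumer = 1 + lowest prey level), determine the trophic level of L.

Trophic level 3

C is a producer → level 1.
H eats C → level 2.
L eats H → level 3.
No prey of L is below level 2, so 3 is the minimum.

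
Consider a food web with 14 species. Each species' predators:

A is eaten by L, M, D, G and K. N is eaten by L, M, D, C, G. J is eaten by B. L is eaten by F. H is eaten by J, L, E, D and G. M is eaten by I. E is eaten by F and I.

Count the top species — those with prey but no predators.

7

Top species (has prey, but nothing eats it): C, D, G, K, B, F, I.
Count: 7.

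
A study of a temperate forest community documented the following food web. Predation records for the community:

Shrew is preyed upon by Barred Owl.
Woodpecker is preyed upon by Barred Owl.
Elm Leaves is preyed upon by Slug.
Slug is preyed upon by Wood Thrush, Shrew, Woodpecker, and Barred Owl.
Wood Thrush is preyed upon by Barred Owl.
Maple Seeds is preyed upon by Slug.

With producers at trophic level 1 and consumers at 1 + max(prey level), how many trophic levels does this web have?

4

Producers (level 1): Elm Leaves, Maple Seeds.
Elm Leaves → Slug → Wood Thrush → Barred Owl gives Barred Owl level 4.
No species has a prey at level 4, so no species reaches level 5.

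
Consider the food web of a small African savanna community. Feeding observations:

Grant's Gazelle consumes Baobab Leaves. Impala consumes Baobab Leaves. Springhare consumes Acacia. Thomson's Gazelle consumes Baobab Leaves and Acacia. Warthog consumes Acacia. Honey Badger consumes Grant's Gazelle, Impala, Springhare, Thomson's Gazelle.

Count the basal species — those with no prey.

Basal species (no prey listed): Acacia, Baobab Leaves.
Count: 2.

2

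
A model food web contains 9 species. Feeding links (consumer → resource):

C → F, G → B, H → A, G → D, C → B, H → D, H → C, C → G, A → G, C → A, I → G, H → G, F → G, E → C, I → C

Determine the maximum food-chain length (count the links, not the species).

One longest chain: B → G → A → C → H.
It has 5 species and 4 links.

4 links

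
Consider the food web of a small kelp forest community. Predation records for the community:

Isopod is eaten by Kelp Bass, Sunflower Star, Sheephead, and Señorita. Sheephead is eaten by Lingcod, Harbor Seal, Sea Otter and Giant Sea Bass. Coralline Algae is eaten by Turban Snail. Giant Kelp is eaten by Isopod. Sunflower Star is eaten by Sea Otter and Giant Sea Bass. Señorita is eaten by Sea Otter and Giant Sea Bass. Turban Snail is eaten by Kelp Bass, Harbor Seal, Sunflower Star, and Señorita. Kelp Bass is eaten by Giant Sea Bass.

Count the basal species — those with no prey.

Basal species (no prey listed): Coralline Algae, Giant Kelp.
Count: 2.

2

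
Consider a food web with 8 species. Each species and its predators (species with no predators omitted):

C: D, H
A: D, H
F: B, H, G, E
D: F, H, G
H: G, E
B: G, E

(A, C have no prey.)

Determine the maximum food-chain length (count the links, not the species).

4 links

One longest chain: A → D → F → B → G.
It has 5 species and 4 links.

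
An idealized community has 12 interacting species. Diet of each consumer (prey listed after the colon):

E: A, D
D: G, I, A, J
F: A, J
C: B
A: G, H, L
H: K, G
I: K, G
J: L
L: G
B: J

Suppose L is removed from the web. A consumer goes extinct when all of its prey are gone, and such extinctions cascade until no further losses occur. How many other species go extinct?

Remove L.
Round 1: J (all prey gone) → extinct.
Round 2: B (all prey gone) → extinct.
Round 3: C (all prey gone) → extinct.
No further losses. Total secondary extinctions: 3.

3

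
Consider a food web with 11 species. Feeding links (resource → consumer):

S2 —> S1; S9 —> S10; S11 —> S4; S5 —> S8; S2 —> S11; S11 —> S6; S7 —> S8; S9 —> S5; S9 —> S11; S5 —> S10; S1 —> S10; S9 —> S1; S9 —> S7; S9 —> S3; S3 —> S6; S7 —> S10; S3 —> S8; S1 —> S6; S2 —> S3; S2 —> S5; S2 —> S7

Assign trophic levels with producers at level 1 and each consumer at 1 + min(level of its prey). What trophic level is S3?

S9 is a producer → level 1.
S3 eats S9 → level 2.

Trophic level 2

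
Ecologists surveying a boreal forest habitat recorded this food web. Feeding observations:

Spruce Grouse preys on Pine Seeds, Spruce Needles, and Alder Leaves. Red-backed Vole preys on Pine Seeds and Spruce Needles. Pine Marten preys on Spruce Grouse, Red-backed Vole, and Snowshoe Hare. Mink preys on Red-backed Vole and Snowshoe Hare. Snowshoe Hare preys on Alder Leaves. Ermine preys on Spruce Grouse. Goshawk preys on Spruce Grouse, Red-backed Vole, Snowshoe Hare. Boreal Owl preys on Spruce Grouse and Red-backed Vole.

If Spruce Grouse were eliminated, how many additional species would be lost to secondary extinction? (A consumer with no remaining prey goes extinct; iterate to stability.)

1

Remove Spruce Grouse.
Round 1: Ermine (all prey gone) → extinct.
No further losses. Total secondary extinctions: 1.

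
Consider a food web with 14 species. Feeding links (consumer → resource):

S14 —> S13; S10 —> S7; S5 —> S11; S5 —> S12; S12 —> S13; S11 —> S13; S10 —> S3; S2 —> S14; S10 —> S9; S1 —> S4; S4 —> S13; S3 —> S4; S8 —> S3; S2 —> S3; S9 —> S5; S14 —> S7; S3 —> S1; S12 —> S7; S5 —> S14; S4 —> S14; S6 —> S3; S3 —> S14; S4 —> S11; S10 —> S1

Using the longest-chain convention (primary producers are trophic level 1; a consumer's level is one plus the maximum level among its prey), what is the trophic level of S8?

S13 is a producer → level 1.
S11 eats S13 → level 2.
S4 eats S11 (level 2); other prey at levels: S13 1, S14 2 → level 3.
S1 eats S4 → level 4.
S3 eats S1 (level 4); other prey at levels: S14 2, S4 3 → level 5.
S8 eats S3 → level 6.

Trophic level 6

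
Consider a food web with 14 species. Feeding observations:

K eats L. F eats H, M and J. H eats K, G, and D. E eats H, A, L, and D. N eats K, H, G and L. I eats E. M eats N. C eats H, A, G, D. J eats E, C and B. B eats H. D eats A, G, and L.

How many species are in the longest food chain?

One longest chain: L → K → H → B → J → F.
It has 6 species and 5 links.

6 species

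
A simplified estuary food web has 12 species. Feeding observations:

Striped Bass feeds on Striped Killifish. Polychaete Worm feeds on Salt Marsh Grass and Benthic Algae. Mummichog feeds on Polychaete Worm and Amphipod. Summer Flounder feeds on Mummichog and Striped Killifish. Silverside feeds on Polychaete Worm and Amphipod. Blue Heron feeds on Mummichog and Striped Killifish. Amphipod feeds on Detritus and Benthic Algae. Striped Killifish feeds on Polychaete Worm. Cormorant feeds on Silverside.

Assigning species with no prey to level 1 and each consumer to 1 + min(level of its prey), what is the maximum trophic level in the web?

Basal resources (level 1): Detritus, Salt Marsh Grass, Benthic Algae.
Following each consumer down to its lowest-level prey: Detritus → Amphipod → Mummichog → Blue Heron (levels 1 through 4).
All prey of Blue Heron (Mummichog 3, Striped Killifish 3) are at level 3 or above, so Blue Heron is at level 1 + 3 = 4.
Every consumer has at least one prey at level 3 or below, so none exceeds level 4.

4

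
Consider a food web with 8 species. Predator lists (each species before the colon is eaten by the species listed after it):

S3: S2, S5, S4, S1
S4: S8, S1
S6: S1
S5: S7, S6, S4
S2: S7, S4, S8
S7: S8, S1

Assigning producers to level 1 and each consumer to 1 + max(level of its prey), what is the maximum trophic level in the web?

4

Producers (level 1): S3.
S3 → S2 → S7 → S8 gives S8 level 4.
No species has a prey at level 4, so no species reaches level 5.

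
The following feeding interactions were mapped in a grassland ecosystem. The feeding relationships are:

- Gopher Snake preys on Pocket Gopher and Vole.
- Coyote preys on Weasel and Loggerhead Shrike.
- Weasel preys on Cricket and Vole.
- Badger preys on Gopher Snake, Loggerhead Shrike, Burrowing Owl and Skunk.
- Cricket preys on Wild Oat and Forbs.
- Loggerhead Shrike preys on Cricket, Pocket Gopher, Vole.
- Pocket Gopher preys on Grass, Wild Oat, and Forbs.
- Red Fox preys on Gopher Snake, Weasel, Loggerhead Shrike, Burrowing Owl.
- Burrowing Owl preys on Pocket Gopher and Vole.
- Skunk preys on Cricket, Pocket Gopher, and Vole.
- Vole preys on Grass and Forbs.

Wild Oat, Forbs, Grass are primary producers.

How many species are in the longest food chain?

4 species

One longest chain: Forbs → Vole → Gopher Snake → Red Fox.
It has 4 species and 3 links.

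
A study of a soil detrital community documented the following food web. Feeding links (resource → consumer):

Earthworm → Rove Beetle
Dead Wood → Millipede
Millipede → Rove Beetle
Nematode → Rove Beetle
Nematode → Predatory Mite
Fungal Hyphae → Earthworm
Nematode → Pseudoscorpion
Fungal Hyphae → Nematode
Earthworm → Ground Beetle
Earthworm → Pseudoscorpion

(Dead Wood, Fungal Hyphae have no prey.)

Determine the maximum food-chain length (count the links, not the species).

2 links

One longest chain: Fungal Hyphae → Nematode → Rove Beetle.
It has 3 species and 2 links.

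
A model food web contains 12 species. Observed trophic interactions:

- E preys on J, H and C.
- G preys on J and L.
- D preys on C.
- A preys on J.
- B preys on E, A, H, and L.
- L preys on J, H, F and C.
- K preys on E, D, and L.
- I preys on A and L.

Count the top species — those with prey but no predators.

Top species (has prey, but nothing eats it): G, K, I, B.
Count: 4.

4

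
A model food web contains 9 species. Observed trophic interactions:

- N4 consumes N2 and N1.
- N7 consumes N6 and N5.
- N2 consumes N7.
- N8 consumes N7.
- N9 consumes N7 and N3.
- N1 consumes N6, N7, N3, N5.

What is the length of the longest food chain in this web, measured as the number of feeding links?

3 links

One longest chain: N6 → N7 → N2 → N4.
It has 4 species and 3 links.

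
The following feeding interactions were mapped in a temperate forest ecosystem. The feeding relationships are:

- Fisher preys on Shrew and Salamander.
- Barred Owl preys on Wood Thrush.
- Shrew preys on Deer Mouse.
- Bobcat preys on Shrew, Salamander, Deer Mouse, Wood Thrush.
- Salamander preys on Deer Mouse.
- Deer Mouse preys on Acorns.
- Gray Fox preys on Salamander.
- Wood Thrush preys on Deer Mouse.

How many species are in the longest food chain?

4 species

One longest chain: Acorns → Deer Mouse → Wood Thrush → Barred Owl.
It has 4 species and 3 links.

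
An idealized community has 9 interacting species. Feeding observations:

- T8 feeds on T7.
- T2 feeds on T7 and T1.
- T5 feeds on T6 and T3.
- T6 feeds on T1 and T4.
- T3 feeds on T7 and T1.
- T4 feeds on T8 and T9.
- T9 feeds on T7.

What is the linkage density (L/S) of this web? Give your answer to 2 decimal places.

There are L = 12 links among S = 9 species.
L/S = 12/9 = 1.3333 ≈ 1.33.

L/S = 1.33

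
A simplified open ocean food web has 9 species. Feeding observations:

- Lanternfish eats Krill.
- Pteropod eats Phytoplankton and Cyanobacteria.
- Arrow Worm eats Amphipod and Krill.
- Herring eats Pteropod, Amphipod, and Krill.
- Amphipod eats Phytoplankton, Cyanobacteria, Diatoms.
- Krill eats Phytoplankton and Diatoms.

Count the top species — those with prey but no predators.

Top species (has prey, but nothing eats it): Arrow Worm, Lanternfish, Herring.
Count: 3.

3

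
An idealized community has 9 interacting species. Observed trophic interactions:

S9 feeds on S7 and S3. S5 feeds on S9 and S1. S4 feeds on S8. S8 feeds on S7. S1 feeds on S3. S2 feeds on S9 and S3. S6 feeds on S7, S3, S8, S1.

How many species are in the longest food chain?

3 species

One longest chain: S3 → S1 → S6.
It has 3 species and 2 links.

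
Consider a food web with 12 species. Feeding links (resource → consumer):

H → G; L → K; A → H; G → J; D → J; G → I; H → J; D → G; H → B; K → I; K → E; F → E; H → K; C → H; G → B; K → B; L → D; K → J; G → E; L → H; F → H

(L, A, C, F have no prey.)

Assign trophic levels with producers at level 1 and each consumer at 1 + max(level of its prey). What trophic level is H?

Trophic level 2

L is a producer → level 1.
H eats L (level 1); other prey at levels: A 1, C 1, F 1 → level 2.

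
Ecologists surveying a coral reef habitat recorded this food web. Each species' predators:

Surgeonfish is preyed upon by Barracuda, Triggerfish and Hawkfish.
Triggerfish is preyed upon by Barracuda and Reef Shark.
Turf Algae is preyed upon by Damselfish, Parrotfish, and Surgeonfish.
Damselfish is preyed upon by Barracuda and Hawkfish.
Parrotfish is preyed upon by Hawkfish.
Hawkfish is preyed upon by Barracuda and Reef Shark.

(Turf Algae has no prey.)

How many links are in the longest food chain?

3 links

One longest chain: Turf Algae → Surgeonfish → Triggerfish → Reef Shark.
It has 4 species and 3 links.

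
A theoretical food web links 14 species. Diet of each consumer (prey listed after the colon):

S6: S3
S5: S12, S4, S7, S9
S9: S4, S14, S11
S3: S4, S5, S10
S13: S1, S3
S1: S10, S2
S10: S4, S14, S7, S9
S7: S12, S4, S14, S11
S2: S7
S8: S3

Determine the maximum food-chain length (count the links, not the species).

One longest chain: S12 → S7 → S2 → S1 → S13.
It has 5 species and 4 links.

4 links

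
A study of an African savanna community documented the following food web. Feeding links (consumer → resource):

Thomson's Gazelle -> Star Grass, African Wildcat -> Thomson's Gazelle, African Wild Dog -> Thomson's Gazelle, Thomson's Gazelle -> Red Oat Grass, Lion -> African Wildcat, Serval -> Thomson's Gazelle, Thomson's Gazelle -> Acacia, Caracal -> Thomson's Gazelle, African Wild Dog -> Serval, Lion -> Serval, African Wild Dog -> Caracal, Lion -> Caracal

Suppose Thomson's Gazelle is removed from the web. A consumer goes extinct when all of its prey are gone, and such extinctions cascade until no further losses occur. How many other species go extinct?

5

Remove Thomson's Gazelle.
Round 1: Serval (all prey gone), African Wildcat (all prey gone), Caracal (all prey gone) → extinct.
Round 2: Lion (all prey gone), African Wild Dog (all prey gone) → extinct.
No further losses. Total secondary extinctions: 5.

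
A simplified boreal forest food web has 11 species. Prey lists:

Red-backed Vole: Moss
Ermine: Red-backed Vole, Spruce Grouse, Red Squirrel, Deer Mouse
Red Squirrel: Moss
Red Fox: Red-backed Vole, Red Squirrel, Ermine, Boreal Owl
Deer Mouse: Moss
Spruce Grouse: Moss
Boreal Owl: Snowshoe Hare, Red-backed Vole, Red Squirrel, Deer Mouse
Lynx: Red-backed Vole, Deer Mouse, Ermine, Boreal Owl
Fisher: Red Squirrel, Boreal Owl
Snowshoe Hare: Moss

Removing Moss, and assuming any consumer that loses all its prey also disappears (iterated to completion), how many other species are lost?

Remove Moss.
Round 1: Snowshoe Hare (all prey gone), Red-backed Vole (all prey gone), Spruce Grouse (all prey gone), Red Squirrel (all prey gone), Deer Mouse (all prey gone) → extinct.
Round 2: Ermine (all prey gone), Boreal Owl (all prey gone) → extinct.
Round 3: Fisher (all prey gone), Lynx (all prey gone), Red Fox (all prey gone) → extinct.
No further losses. Total secondary extinctions: 10.

10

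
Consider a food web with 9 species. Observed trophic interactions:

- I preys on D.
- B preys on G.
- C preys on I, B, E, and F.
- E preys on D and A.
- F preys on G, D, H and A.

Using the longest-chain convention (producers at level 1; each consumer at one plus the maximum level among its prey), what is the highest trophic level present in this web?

Producers (level 1): H, G, A, D.
G → B → C gives C level 3.
No species has a prey at level 3, so no species reaches level 4.

3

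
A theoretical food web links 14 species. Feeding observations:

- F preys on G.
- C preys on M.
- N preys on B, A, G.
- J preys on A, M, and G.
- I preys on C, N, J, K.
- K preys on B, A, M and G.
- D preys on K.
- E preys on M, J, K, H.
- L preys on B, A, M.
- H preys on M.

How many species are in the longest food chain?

One longest chain: M → H → E.
It has 3 species and 2 links.

3 species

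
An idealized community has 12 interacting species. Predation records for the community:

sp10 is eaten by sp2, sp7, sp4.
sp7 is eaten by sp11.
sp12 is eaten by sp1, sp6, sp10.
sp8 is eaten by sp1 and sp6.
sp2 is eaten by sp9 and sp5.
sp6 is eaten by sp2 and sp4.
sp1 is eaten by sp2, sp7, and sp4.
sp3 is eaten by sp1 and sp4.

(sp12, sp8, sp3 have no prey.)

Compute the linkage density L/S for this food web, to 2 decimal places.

L/S = 1.50

There are L = 18 links among S = 12 species.
L/S = 18/12 = 1.5000 ≈ 1.50.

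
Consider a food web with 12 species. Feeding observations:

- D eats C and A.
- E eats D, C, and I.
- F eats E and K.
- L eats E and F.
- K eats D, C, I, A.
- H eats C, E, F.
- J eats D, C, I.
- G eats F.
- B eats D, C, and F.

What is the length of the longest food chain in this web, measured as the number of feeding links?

4 links

One longest chain: C → D → E → F → G.
It has 5 species and 4 links.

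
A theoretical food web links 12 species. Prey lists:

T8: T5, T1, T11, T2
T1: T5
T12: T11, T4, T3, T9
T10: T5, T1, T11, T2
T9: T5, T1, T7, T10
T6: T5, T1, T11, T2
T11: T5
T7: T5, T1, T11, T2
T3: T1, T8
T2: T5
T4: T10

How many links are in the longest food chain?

One longest chain: T5 → T1 → T10 → T4 → T12.
It has 5 species and 4 links.

4 links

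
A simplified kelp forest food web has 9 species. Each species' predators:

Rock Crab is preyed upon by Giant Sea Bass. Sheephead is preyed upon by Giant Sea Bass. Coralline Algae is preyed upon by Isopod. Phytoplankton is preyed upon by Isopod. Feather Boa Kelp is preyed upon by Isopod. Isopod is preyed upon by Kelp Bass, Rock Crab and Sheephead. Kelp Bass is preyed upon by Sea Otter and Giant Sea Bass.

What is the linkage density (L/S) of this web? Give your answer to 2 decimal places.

There are L = 10 links among S = 9 species.
L/S = 10/9 = 1.1111 ≈ 1.11.

L/S = 1.11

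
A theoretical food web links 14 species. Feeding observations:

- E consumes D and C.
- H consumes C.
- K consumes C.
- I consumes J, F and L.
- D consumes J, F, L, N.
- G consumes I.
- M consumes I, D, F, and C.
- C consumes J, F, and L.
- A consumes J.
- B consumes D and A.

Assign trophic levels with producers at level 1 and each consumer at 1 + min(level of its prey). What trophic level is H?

Trophic level 3

F is a producer → level 1.
C eats F → level 2.
H eats C → level 3.
No prey of H is below level 2, so 3 is the minimum.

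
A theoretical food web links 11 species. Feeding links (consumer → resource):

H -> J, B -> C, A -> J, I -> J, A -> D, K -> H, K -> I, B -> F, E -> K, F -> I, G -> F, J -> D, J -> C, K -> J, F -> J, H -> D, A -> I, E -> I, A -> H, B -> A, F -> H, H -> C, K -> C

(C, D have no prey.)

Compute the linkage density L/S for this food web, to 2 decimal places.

L/S = 2.09

There are L = 23 links among S = 11 species.
L/S = 23/11 = 2.0909 ≈ 2.09.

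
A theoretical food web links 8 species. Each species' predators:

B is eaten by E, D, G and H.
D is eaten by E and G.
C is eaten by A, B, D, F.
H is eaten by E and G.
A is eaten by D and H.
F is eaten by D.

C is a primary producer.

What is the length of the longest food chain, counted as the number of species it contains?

4 species

One longest chain: C → F → D → G.
It has 4 species and 3 links.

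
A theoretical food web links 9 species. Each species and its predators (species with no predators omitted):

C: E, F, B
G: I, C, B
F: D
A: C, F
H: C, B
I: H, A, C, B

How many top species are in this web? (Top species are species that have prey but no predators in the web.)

Top species (has prey, but nothing eats it): E, B, D.
Count: 3.

3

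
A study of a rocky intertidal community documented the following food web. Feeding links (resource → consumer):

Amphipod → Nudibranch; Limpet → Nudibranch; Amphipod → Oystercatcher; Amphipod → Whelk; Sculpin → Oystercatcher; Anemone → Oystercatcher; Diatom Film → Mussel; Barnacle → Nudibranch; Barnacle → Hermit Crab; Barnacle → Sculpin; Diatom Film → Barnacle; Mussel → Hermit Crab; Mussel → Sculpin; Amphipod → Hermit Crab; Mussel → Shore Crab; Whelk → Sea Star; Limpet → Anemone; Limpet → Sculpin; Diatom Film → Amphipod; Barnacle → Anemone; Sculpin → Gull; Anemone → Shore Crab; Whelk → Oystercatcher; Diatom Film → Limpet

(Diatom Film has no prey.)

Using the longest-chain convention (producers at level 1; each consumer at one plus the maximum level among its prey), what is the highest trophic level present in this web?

Producers (level 1): Diatom Film.
Diatom Film → Mussel → Sculpin → Gull gives Gull level 4.
No species has a prey at level 4, so no species reaches level 5.

4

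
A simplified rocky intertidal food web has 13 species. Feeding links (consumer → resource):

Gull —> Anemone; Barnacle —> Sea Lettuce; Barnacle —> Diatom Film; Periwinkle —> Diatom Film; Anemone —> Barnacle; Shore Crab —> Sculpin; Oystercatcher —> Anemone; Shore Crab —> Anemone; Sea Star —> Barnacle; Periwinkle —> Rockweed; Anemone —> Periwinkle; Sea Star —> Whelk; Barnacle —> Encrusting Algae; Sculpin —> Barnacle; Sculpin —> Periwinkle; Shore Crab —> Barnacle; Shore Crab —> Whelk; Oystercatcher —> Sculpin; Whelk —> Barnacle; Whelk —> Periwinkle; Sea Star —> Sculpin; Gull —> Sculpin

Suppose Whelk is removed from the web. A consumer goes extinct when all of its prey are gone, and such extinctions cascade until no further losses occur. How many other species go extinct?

Remove Whelk.
Every predator of it retains at least one other prey: Shore Crab still has Barnacle, Anemone, Sculpin; Sea Star still has Barnacle, Sculpin.
No consumer loses all prey, so no secondary extinctions occur.

0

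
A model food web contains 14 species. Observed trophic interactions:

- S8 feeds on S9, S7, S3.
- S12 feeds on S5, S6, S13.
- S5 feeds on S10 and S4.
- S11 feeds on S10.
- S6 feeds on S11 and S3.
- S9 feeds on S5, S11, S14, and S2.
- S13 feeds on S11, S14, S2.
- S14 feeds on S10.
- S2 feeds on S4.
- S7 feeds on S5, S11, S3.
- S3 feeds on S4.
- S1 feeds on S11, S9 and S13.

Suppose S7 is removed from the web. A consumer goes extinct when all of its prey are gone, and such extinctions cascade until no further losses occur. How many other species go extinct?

0

Remove S7.
Every predator of it retains at least one other prey: S8 still has S3, S9.
No consumer loses all prey, so no secondary extinctions occur.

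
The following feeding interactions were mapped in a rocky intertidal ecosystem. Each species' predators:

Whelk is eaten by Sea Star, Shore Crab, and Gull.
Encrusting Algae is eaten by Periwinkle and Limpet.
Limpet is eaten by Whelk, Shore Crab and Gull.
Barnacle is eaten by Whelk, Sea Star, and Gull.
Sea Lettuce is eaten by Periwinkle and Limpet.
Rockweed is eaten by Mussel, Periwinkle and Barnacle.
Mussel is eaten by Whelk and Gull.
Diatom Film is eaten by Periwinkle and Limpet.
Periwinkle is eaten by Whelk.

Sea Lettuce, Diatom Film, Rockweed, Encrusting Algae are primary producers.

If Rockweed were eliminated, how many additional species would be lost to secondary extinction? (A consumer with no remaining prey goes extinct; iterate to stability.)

Remove Rockweed.
Round 1: Mussel (all prey gone), Barnacle (all prey gone) → extinct.
No further losses. Total secondary extinctions: 2.

2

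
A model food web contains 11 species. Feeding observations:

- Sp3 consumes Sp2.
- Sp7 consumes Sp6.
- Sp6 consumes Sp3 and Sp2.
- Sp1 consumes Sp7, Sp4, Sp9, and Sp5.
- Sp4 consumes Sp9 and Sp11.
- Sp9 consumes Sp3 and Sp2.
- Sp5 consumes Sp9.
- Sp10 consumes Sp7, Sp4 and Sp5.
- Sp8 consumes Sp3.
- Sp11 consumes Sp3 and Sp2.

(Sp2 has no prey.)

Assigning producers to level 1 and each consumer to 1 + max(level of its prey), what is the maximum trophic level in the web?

5

Producers (level 1): Sp2.
Sp2 → Sp3 → Sp9 → Sp5 → Sp1 gives Sp1 level 5.
No species has a prey at level 5, so no species reaches level 6.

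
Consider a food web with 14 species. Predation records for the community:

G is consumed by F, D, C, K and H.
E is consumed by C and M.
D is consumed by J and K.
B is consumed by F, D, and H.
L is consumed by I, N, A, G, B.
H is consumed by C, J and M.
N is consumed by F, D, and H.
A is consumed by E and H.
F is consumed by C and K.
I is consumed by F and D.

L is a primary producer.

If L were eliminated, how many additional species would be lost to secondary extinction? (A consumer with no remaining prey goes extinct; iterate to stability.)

Remove L.
Round 1: N (all prey gone), G (all prey gone), I (all prey gone), A (all prey gone), B (all prey gone) → extinct.
Round 2: D (all prey gone), H (all prey gone), F (all prey gone), E (all prey gone) → extinct.
Round 3: C (all prey gone), K (all prey gone), J (all prey gone), M (all prey gone) → extinct.
No further losses. Total secondary extinctions: 13.

13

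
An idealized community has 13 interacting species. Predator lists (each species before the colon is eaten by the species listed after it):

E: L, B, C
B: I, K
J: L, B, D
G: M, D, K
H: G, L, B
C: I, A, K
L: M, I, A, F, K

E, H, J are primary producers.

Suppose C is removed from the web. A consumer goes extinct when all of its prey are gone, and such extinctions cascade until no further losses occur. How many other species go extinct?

0

Remove C.
Every predator of it retains at least one other prey: I still has L, B; A still has L; K still has G, L, B.
No consumer loses all prey, so no secondary extinctions occur.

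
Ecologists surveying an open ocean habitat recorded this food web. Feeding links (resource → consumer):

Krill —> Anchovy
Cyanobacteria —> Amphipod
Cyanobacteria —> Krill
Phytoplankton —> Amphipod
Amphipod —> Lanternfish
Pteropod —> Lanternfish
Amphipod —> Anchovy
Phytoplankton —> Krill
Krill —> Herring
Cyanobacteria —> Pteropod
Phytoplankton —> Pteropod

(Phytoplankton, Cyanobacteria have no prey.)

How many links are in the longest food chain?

2 links

One longest chain: Phytoplankton → Pteropod → Lanternfish.
It has 3 species and 2 links.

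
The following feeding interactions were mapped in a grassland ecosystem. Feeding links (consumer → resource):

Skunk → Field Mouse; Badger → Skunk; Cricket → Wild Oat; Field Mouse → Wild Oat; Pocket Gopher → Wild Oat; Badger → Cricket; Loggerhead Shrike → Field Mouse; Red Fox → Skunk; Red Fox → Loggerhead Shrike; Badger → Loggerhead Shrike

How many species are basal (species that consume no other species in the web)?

Basal species (no prey listed): Wild Oat.
Count: 1.

1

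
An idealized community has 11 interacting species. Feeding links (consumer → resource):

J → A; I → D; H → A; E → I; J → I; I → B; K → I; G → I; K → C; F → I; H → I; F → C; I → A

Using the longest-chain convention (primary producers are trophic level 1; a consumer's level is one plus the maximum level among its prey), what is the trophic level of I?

Trophic level 2

D is a producer → level 1.
I eats D (level 1); other prey at levels: A 1, B 1 → level 2.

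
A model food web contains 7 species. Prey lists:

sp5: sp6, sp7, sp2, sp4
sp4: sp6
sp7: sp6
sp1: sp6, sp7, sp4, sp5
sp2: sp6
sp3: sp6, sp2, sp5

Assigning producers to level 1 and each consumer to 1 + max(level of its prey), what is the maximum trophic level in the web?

4

Producers (level 1): sp6.
sp6 → sp7 → sp5 → sp1 gives sp1 level 4.
No species has a prey at level 4, so no species reaches level 5.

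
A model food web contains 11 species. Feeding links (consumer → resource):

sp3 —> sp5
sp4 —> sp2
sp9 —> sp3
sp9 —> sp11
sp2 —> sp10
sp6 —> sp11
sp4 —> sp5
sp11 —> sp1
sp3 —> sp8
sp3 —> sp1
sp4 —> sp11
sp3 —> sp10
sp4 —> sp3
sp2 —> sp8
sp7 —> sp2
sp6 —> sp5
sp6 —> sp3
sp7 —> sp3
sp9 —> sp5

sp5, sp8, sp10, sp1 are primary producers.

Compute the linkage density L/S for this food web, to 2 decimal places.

L/S = 1.73

There are L = 19 links among S = 11 species.
L/S = 19/11 = 1.7273 ≈ 1.73.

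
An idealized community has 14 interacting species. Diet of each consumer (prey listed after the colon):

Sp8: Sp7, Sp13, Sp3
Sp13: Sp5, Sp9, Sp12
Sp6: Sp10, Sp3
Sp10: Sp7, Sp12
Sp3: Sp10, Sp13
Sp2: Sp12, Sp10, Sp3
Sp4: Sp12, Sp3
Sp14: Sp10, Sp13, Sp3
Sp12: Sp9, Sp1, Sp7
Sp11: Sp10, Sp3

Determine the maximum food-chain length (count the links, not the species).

One longest chain: Sp9 → Sp12 → Sp10 → Sp3 → Sp14.
It has 5 species and 4 links.

4 links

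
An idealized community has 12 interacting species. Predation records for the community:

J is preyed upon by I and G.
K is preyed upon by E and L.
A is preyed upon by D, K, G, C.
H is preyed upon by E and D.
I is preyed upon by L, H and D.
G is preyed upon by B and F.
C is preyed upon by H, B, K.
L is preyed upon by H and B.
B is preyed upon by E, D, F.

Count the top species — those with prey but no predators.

3

Top species (has prey, but nothing eats it): E, D, F.
Count: 3.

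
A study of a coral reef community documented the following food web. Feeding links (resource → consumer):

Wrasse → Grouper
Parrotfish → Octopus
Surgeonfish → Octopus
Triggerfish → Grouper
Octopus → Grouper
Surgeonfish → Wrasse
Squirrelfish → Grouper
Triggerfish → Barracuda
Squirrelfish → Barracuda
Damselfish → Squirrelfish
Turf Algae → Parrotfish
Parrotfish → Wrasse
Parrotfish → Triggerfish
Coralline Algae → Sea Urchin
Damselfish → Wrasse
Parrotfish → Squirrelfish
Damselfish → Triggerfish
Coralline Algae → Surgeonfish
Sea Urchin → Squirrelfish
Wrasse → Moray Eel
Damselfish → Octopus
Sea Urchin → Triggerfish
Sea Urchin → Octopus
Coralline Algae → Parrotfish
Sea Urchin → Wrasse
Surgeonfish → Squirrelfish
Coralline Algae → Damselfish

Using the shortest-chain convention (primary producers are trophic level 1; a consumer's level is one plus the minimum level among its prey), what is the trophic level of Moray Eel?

Trophic level 4

Coralline Algae is a producer → level 1.
Sea Urchin eats Coralline Algae → level 2.
Wrasse eats Sea Urchin → level 3.
Moray Eel eats Wrasse → level 4.
No prey of Moray Eel is below level 3, so 4 is the minimum.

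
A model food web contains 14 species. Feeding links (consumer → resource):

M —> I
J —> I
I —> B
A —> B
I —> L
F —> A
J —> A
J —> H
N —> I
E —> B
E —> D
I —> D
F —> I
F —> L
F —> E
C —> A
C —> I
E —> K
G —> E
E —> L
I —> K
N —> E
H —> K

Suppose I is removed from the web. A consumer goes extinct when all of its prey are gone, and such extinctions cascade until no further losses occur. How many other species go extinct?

Remove I.
Round 1: M (all prey gone) → extinct.
No further losses. Total secondary extinctions: 1.

1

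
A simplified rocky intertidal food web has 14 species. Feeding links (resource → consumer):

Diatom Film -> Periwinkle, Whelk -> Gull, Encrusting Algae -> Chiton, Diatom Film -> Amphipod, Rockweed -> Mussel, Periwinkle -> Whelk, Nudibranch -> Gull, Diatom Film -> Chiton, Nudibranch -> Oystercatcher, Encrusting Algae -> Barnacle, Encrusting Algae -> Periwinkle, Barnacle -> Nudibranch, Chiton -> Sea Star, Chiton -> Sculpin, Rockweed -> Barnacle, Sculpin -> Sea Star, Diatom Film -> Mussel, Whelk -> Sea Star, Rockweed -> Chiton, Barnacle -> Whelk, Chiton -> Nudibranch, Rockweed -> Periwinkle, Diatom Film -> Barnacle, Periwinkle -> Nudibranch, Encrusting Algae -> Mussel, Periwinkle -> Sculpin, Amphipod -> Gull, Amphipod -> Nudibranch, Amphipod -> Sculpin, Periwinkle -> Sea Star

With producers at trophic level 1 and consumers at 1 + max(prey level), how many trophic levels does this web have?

Producers (level 1): Rockweed, Diatom Film, Encrusting Algae.
Rockweed → Barnacle → Nudibranch → Gull gives Gull level 4.
No species has a prey at level 4, so no species reaches level 5.

4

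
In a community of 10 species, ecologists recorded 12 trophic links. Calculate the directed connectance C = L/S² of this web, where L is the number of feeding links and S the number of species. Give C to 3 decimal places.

The web has S = 10 species and L = 12 feeding links.
C = L / S² = 12 / 100 = 0.1200 ≈ 0.120.

C = 0.120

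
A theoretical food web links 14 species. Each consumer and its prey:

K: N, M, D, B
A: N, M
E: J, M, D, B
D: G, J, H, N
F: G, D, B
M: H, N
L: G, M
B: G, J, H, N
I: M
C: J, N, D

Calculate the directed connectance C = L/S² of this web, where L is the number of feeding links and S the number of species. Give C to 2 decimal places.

C = 0.15

The web has S = 14 species and L = 29 feeding links.
C = L / S² = 29 / 196 = 0.1480 ≈ 0.15.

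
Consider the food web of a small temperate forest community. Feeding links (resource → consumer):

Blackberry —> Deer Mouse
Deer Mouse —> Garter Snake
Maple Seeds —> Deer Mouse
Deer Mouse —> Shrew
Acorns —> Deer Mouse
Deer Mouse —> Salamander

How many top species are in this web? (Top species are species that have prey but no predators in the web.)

3

Top species (has prey, but nothing eats it): Salamander, Garter Snake, Shrew.
Count: 3.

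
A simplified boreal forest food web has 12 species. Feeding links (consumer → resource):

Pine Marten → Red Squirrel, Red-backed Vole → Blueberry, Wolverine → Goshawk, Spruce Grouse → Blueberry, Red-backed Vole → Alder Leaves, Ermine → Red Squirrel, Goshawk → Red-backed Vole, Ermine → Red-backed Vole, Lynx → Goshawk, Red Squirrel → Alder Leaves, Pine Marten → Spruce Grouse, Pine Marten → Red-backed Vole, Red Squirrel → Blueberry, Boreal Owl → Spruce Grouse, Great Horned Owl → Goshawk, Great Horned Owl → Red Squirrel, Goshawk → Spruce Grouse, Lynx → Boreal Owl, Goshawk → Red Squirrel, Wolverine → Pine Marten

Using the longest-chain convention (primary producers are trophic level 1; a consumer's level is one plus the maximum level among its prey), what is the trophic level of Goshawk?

Blueberry is a producer → level 1.
Red-backed Vole eats Blueberry (level 1); other prey at levels: Alder Leaves 1 → level 2.
Goshawk eats Red-backed Vole (level 2); other prey at levels: Spruce Grouse 2, Red Squirrel 2 → level 3.

Trophic level 3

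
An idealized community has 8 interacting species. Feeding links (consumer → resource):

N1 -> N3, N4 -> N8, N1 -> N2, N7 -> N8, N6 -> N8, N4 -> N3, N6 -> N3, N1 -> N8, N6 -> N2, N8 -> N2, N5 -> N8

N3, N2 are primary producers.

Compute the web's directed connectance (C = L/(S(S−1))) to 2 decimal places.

C = 0.20

The web has S = 8 species and L = 11 feeding links.
C = L / (S(S−1)) = 11 / 56 = 0.1964 ≈ 0.20.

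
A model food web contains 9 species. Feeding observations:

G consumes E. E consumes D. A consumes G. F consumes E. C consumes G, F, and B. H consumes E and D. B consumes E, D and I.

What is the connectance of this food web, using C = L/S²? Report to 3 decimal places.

The web has S = 9 species and L = 12 feeding links.
C = L / S² = 12 / 81 = 0.1481 ≈ 0.148.

C = 0.148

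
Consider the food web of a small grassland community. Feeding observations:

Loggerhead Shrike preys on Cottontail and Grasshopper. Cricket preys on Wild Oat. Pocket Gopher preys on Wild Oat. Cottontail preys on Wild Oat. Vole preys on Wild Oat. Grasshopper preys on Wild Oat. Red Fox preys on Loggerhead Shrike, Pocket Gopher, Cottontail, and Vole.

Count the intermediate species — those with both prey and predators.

Intermediate species (has both prey and predators): Grasshopper, Vole, Pocket Gopher, Cottontail, Loggerhead Shrike.
Count: 5.

5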